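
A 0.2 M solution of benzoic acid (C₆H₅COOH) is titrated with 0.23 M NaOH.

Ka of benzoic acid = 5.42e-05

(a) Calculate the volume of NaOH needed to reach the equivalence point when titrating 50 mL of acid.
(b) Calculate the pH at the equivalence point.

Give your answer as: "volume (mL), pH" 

moles acid = 0.2 × 50/1000 = 0.01 mol; V_base = moles/0.23 × 1000 = 43.5 mL. At equivalence only the conjugate base is present: [A⁻] = 0.01/0.093 = 1.0698e-01 M. Kb = Kw/Ka = 1.85e-10; [OH⁻] = √(Kb × [A⁻]) = 4.4427e-06; pOH = 5.35; pH = 14 - pOH = 8.65.

V = 43.5 mL, pH = 8.65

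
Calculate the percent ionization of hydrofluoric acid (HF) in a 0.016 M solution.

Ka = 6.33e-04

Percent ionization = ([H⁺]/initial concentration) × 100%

Using Ka equilibrium: x² + Ka×x - Ka×C = 0. Solving: [H⁺] = 2.8817e-03. Percent = (2.8817e-03/0.016) × 100

Percent ionization = 18%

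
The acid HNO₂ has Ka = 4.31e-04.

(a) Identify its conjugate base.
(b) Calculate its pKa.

(a) The conjugate base is formed by removing one H⁺ from HNO₂, giving NO₂⁻. (b) pKa = -log(Ka) = -log(4.31e-04) = 3.37.

Conjugate base: NO₂⁻; pK_a = 3.37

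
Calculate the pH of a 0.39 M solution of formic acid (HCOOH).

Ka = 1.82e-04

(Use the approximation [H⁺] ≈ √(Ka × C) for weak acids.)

[H⁺] = √(Ka × C) = √(1.82e-04 × 0.39) = 8.4250e-03. pH = -log(8.4250e-03)

pH = 2.07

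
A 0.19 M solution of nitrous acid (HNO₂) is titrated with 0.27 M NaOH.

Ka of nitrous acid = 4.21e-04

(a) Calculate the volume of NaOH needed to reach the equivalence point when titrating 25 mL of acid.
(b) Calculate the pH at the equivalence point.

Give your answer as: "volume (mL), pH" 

moles acid = 0.19 × 25/1000 = 0.00475 mol; V_base = moles/0.27 × 1000 = 17.6 mL. At equivalence only the conjugate base is present: [A⁻] = 0.00475/0.043 = 1.1152e-01 M. Kb = Kw/Ka = 2.38e-11; [OH⁻] = √(Kb × [A⁻]) = 1.6276e-06; pOH = 5.79; pH = 14 - pOH = 8.21.

V = 17.6 mL, pH = 8.21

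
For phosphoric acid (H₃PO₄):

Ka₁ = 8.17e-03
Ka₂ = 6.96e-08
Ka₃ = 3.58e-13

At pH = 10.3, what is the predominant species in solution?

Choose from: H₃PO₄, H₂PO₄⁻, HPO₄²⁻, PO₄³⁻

pKa₁ = 2.09, pKa₂ = 7.16, pKa₃ = 12.45. For a polyprotic acid the predominant species crosses at each pKa: below pKa_n the protonated form dominates, above it the deprotonated form does. At pH = 10.3, the predominant species is HPO₄²⁻.

HPO₄²⁻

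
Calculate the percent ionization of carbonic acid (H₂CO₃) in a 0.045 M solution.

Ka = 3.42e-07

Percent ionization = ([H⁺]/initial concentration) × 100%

Using Ka equilibrium: x² + Ka×x - Ka×C = 0. Solving: [H⁺] = 1.2389e-04. Percent = (1.2389e-04/0.045) × 100

Percent ionization = 0.275%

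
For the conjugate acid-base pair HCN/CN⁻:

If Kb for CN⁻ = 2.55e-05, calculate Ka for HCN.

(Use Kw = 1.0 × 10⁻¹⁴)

For a conjugate pair Ka × Kb = Kw, so Ka = Kw/Kb = 1.0 × 10⁻¹⁴ / 2.55e-05 = 3.92e-10.

K_a = 3.92e-10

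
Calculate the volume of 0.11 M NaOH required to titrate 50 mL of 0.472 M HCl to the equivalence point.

At equivalence: moles acid = moles base. moles HCl = 0.472 × 50/1000 = 0.0236 mol. V_base = moles / 0.11 × 1000 = 214.5 mL.

V_{base} = 214.5 mL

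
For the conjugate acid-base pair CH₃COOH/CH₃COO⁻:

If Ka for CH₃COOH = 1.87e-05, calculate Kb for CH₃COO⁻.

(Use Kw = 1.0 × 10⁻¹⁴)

For a conjugate pair Ka × Kb = Kw, so Kb = Kw/Ka = 1.0 × 10⁻¹⁴ / 1.87e-05 = 5.35e-10.

K_b = 5.35e-10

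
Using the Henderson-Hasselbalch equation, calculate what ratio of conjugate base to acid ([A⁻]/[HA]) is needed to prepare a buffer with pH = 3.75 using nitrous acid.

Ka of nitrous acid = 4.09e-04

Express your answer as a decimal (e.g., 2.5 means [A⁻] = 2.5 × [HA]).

pKa = -log(4.09e-04) = 3.3883. pH = pKa + log([A⁻]/[HA]), so log([A⁻]/[HA]) = pH − pKa = 3.75 − 3.3883 = 0.3617. [A⁻]/[HA] = 10^(0.3617) = 2.30

[A⁻]/[HA] = 2.30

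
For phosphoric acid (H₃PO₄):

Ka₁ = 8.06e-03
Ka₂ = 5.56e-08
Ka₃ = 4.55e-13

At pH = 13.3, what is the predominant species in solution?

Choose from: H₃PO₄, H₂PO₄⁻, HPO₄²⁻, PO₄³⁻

pKa₁ = 2.09, pKa₂ = 7.25, pKa₃ = 12.34. For a polyprotic acid the predominant species crosses at each pKa: below pKa_n the protonated form dominates, above it the deprotonated form does. At pH = 13.3, the predominant species is PO₄³⁻.

PO₄³⁻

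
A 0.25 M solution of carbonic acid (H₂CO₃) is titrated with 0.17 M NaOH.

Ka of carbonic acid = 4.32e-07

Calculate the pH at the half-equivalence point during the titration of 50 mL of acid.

At half-equivalence [HA] = [A⁻], so Henderson-Hasselbalch gives pH = pKa = -log(4.32e-07) = 6.36.

pH = pKa = 6.36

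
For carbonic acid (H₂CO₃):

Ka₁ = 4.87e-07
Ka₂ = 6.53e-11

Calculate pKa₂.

pKa₂ = -log(Ka₂) = -log(6.53e-11) = 10.19.

pK_{a2} = 10.19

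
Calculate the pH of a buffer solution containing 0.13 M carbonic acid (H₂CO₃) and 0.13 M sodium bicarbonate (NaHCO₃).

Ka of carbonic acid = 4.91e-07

pKa = -log(4.91e-07) = 6.31. pH = pKa + log([A⁻]/[HA]) = 6.31 + log(0.13/0.13)

pH = 6.31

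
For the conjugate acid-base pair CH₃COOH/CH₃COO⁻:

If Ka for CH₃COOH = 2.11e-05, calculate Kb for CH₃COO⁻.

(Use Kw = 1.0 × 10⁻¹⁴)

For a conjugate pair Ka × Kb = Kw, so Kb = Kw/Ka = 1.0 × 10⁻¹⁴ / 2.11e-05 = 4.74e-10.

K_b = 4.74e-10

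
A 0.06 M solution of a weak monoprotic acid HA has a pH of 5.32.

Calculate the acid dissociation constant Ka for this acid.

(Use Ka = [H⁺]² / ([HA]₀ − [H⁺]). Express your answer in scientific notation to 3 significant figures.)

[H⁺] = 10^(−pH) = 10^(−5.32) = 4.786e-06 M. For HA ⇌ H⁺ + A⁻, Ka = [H⁺][A⁻]/[HA] = [H⁺]² / ([HA]₀ − [H⁺]) = (4.786e-06)² / (0.06 − 4.786e-06) = 3.82e-10.

K_a = 3.82e-10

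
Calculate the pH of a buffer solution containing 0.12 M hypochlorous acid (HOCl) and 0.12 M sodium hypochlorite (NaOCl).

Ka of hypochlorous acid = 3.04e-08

pKa = -log(3.04e-08) = 7.52. pH = pKa + log([A⁻]/[HA]) = 7.52 + log(0.12/0.12)

pH = 7.52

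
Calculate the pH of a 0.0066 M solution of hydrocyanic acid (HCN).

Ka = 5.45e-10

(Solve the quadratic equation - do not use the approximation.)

x² + Ka×x - Ka×C = 0. Using quadratic formula: [H⁺] = 1.8963e-06

pH = 5.72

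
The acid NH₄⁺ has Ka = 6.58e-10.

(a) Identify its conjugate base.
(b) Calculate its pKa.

(a) The conjugate base is formed by removing one H⁺ from NH₄⁺, giving NH₃. (b) pKa = -log(Ka) = -log(6.58e-10) = 9.18.

Conjugate base: NH₃; pK_a = 9.18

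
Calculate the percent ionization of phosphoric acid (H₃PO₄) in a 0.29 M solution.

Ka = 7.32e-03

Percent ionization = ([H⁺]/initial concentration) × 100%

Using Ka equilibrium: x² + Ka×x - Ka×C = 0. Solving: [H⁺] = 4.2559e-02. Percent = (4.2559e-02/0.29) × 100

Percent ionization = 14.7%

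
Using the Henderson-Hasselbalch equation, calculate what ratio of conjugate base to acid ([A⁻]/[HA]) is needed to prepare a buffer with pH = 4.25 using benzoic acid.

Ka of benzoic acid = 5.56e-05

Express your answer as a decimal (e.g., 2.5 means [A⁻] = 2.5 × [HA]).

pKa = -log(5.56e-05) = 4.2549. pH = pKa + log([A⁻]/[HA]), so log([A⁻]/[HA]) = pH − pKa = 4.25 − 4.2549 = -0.0049. [A⁻]/[HA] = 10^(-0.0049) = 0.989

[A⁻]/[HA] = 0.989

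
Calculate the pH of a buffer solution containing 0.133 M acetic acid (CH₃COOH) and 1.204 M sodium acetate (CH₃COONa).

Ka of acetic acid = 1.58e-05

pKa = -log(1.58e-05) = 4.80. pH = pKa + log([A⁻]/[HA]) = 4.80 + log(1.204/0.133)

pH = 5.76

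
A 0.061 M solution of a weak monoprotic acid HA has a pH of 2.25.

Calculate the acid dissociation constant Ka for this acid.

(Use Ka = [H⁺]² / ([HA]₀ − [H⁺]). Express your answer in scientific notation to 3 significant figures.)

[H⁺] = 10^(−pH) = 10^(−2.25) = 5.623e-03 M. For HA ⇌ H⁺ + A⁻, Ka = [H⁺][A⁻]/[HA] = [H⁺]² / ([HA]₀ − [H⁺]) = (5.623e-03)² / (0.061 − 5.623e-03) = 5.71e-04.

K_a = 5.71e-04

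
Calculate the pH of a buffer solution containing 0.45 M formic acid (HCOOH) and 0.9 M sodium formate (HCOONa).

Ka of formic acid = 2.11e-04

pKa = -log(2.11e-04) = 3.68. pH = pKa + log([A⁻]/[HA]) = 3.68 + log(0.9/0.45)

pH = 3.98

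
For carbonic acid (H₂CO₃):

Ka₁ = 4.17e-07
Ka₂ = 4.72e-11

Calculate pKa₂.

pKa₂ = -log(Ka₂) = -log(4.72e-11) = 10.33.

pK_{a2} = 10.33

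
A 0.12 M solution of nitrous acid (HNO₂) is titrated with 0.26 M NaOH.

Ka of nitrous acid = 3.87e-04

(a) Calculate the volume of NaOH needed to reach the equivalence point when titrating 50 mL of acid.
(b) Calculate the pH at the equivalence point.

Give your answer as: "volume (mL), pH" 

moles acid = 0.12 × 50/1000 = 0.006 mol; V_base = moles/0.26 × 1000 = 23.1 mL. At equivalence only the conjugate base is present: [A⁻] = 0.006/0.073 = 8.2105e-02 M. Kb = Kw/Ka = 2.58e-11; [OH⁻] = √(Kb × [A⁻]) = 1.4566e-06; pOH = 5.84; pH = 14 - pOH = 8.16.

V = 23.1 mL, pH = 8.16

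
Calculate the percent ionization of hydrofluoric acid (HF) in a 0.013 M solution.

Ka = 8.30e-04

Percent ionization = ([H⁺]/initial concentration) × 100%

Using Ka equilibrium: x² + Ka×x - Ka×C = 0. Solving: [H⁺] = 2.8959e-03. Percent = (2.8959e-03/0.013) × 100

Percent ionization = 22.3%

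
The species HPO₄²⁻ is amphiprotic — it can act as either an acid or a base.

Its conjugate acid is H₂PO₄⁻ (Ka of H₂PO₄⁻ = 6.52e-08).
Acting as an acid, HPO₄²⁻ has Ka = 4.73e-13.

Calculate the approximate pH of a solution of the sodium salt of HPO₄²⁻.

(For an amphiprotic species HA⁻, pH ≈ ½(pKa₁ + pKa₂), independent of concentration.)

pKa₁ = -log(6.52e-08) = 7.19; pKa₂ = -log(4.73e-13) = 12.33. For an amphiprotic species, pH ≈ ½(pKa₁ + pKa₂) = ½(7.19 + 12.33) = 9.76.

pH = 9.76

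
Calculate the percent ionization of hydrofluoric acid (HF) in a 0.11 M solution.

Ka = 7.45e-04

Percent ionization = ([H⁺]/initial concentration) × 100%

Using Ka equilibrium: x² + Ka×x - Ka×C = 0. Solving: [H⁺] = 8.6878e-03. Percent = (8.6878e-03/0.11) × 100

Percent ionization = 7.9%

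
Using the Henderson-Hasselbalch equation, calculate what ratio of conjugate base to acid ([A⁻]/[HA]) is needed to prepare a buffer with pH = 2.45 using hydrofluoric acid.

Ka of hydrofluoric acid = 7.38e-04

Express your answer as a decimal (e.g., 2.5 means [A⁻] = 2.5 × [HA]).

pKa = -log(7.38e-04) = 3.1319. pH = pKa + log([A⁻]/[HA]), so log([A⁻]/[HA]) = pH − pKa = 2.45 − 3.1319 = -0.6819. [A⁻]/[HA] = 10^(-0.6819) = 0.208

[A⁻]/[HA] = 0.208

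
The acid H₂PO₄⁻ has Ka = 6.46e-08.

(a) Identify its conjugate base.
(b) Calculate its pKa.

(a) The conjugate base is formed by removing one H⁺ from H₂PO₄⁻, giving HPO₄²⁻. (b) pKa = -log(Ka) = -log(6.46e-08) = 7.19.

Conjugate base: HPO₄²⁻; pK_a = 7.19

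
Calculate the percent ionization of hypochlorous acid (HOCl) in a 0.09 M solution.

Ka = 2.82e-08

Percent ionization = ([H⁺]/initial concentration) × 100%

Using Ka equilibrium: x² + Ka×x - Ka×C = 0. Solving: [H⁺] = 5.0364e-05. Percent = (5.0364e-05/0.09) × 100

Percent ionization = 0.056%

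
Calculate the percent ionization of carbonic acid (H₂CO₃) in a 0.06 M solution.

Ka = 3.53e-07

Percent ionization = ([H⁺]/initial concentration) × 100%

Using Ka equilibrium: x² + Ka×x - Ka×C = 0. Solving: [H⁺] = 1.4536e-04. Percent = (1.4536e-04/0.06) × 100

Percent ionization = 0.242%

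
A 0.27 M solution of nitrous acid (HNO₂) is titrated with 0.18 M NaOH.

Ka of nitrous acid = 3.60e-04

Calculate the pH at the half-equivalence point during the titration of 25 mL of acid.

At half-equivalence [HA] = [A⁻], so Henderson-Hasselbalch gives pH = pKa = -log(3.60e-04) = 3.44.

pH = pKa = 3.44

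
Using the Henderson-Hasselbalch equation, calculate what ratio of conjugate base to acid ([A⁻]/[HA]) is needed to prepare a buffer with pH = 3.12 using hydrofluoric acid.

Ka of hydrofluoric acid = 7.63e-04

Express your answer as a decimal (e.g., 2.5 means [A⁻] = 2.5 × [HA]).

pKa = -log(7.63e-04) = 3.1175. pH = pKa + log([A⁻]/[HA]), so log([A⁻]/[HA]) = pH − pKa = 3.12 − 3.1175 = 0.0025. [A⁻]/[HA] = 10^(0.0025) = 1.01

[A⁻]/[HA] = 1.01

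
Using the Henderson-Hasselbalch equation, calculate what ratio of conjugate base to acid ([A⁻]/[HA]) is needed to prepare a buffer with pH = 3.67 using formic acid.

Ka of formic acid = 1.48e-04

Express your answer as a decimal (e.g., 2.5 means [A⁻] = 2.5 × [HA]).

pKa = -log(1.48e-04) = 3.8297. pH = pKa + log([A⁻]/[HA]), so log([A⁻]/[HA]) = pH − pKa = 3.67 − 3.8297 = -0.1597. [A⁻]/[HA] = 10^(-0.1597) = 0.692

[A⁻]/[HA] = 0.692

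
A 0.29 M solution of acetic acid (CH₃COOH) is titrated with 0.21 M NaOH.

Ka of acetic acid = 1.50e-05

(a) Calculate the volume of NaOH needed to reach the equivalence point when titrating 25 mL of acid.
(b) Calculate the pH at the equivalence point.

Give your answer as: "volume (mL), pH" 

moles acid = 0.29 × 25/1000 = 0.00725 mol; V_base = moles/0.21 × 1000 = 34.5 mL. At equivalence only the conjugate base is present: [A⁻] = 0.00725/0.060 = 1.2180e-01 M. Kb = Kw/Ka = 6.67e-10; [OH⁻] = √(Kb × [A⁻]) = 9.0111e-06; pOH = 5.05; pH = 14 - pOH = 8.95.

V = 34.5 mL, pH = 8.95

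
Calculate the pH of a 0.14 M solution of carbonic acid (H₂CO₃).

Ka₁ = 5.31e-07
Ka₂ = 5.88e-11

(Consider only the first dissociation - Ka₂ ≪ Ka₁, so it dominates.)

First dissociation dominates. From Ka₁ = [H⁺][HA⁻]/[H₂A], x² + Ka₁·x − Ka₁·C = 0 with C = 0.14 M and Ka₁ = 5.31e-07. Solving: [H⁺] = (−Ka₁ + √(Ka₁² + 4·Ka₁·C)) / 2 = 2.7239e-04 M. pH = -log(2.7239e-04) = 3.56.

pH = 3.56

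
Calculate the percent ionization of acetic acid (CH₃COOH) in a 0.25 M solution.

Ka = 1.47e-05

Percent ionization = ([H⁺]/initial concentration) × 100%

Using Ka equilibrium: x² + Ka×x - Ka×C = 0. Solving: [H⁺] = 1.9097e-03. Percent = (1.9097e-03/0.25) × 100

Percent ionization = 0.764%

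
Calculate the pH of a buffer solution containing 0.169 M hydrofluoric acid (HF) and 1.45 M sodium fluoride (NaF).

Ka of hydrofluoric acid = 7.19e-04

pKa = -log(7.19e-04) = 3.14. pH = pKa + log([A⁻]/[HA]) = 3.14 + log(1.45/0.169)

pH = 4.08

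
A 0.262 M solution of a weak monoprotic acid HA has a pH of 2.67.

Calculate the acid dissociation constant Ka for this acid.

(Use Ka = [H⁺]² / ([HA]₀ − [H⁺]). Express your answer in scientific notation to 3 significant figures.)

[H⁺] = 10^(−pH) = 10^(−2.67) = 2.138e-03 M. For HA ⇌ H⁺ + A⁻, Ka = [H⁺][A⁻]/[HA] = [H⁺]² / ([HA]₀ − [H⁺]) = (2.138e-03)² / (0.262 − 2.138e-03) = 1.76e-05.

K_a = 1.76e-05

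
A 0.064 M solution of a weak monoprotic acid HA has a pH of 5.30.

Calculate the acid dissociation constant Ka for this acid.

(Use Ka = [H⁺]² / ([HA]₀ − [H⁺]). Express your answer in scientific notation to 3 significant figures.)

[H⁺] = 10^(−pH) = 10^(−5.30) = 5.012e-06 M. For HA ⇌ H⁺ + A⁻, Ka = [H⁺][A⁻]/[HA] = [H⁺]² / ([HA]₀ − [H⁺]) = (5.012e-06)² / (0.064 − 5.012e-06) = 3.93e-10.

K_a = 3.93e-10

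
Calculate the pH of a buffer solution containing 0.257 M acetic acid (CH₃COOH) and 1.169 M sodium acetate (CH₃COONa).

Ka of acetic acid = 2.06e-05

pKa = -log(2.06e-05) = 4.69. pH = pKa + log([A⁻]/[HA]) = 4.69 + log(1.169/0.257)

pH = 5.34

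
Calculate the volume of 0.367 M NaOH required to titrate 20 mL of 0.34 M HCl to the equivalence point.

At equivalence: moles acid = moles base. moles HCl = 0.34 × 20/1000 = 0.0068 mol. V_base = moles / 0.367 × 1000 = 18.5 mL.

V_{base} = 18.5 mL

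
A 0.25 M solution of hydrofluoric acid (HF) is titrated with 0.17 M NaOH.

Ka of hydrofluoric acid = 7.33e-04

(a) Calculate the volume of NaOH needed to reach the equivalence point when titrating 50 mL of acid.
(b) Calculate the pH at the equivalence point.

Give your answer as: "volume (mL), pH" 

moles acid = 0.25 × 50/1000 = 0.0125 mol; V_base = moles/0.17 × 1000 = 73.5 mL. At equivalence only the conjugate base is present: [A⁻] = 0.0125/0.124 = 1.0119e-01 M. Kb = Kw/Ka = 1.36e-11; [OH⁻] = √(Kb × [A⁻]) = 1.1749e-06; pOH = 5.93; pH = 14 - pOH = 8.07.

V = 73.5 mL, pH = 8.07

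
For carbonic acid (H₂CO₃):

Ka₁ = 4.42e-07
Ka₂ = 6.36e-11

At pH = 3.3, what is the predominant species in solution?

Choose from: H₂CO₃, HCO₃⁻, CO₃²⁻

pKa₁ = 6.35, pKa₂ = 10.20. For a polyprotic acid the predominant species crosses at each pKa: below pKa_n the protonated form dominates, above it the deprotonated form does. At pH = 3.3, the predominant species is H₂CO₃.

H₂CO₃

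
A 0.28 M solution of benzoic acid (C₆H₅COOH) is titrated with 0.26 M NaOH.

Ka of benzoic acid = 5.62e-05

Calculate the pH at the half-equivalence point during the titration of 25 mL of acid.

At half-equivalence [HA] = [A⁻], so Henderson-Hasselbalch gives pH = pKa = -log(5.62e-05) = 4.25.

pH = pKa = 4.25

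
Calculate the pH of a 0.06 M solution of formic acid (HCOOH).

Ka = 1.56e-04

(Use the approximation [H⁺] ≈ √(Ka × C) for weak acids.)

[H⁺] = √(Ka × C) = √(1.56e-04 × 0.06) = 3.0594e-03. pH = -log(3.0594e-03)

pH = 2.51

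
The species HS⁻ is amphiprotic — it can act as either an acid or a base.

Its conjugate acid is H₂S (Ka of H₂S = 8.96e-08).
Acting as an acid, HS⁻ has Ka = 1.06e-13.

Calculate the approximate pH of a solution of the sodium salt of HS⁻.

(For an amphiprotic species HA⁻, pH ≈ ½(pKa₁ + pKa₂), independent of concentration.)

pKa₁ = -log(8.96e-08) = 7.05; pKa₂ = -log(1.06e-13) = 12.97. For an amphiprotic species, pH ≈ ½(pKa₁ + pKa₂) = ½(7.05 + 12.97) = 10.01.

pH = 10.01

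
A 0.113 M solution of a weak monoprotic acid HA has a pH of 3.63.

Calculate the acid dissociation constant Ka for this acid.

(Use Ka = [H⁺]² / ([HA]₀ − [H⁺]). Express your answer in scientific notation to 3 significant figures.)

[H⁺] = 10^(−pH) = 10^(−3.63) = 2.344e-04 M. For HA ⇌ H⁺ + A⁻, Ka = [H⁺][A⁻]/[HA] = [H⁺]² / ([HA]₀ − [H⁺]) = (2.344e-04)² / (0.113 − 2.344e-04) = 4.87e-07.

K_a = 4.87e-07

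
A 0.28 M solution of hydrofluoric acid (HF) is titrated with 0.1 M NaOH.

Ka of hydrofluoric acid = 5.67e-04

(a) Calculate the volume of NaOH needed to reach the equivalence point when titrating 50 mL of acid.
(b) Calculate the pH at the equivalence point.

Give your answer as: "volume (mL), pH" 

moles acid = 0.28 × 50/1000 = 0.014 mol; V_base = moles/0.1 × 1000 = 140.0 mL. At equivalence only the conjugate base is present: [A⁻] = 0.014/0.190 = 7.3684e-02 M. Kb = Kw/Ka = 1.76e-11; [OH⁻] = √(Kb × [A⁻]) = 1.1400e-06; pOH = 5.94; pH = 14 - pOH = 8.06.

V = 140.0 mL, pH = 8.06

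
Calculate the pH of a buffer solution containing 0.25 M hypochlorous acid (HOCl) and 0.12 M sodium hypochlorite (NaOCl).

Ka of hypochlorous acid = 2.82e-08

pKa = -log(2.82e-08) = 7.55. pH = pKa + log([A⁻]/[HA]) = 7.55 + log(0.12/0.25)

pH = 7.23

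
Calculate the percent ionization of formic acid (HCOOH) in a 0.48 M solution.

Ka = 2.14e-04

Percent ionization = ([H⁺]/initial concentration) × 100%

Using Ka equilibrium: x² + Ka×x - Ka×C = 0. Solving: [H⁺] = 1.0029e-02. Percent = (1.0029e-02/0.48) × 100

Percent ionization = 2.09%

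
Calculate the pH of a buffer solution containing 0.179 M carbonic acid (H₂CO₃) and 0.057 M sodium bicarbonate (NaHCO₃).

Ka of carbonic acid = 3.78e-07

pKa = -log(3.78e-07) = 6.42. pH = pKa + log([A⁻]/[HA]) = 6.42 + log(0.057/0.179)

pH = 5.93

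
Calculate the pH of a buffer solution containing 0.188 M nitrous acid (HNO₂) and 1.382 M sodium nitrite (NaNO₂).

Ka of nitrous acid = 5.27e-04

pKa = -log(5.27e-04) = 3.28. pH = pKa + log([A⁻]/[HA]) = 3.28 + log(1.382/0.188)

pH = 4.14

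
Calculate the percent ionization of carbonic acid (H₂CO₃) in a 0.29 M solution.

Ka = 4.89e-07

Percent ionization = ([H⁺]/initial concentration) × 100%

Using Ka equilibrium: x² + Ka×x - Ka×C = 0. Solving: [H⁺] = 3.7633e-04. Percent = (3.7633e-04/0.29) × 100

Percent ionization = 0.13%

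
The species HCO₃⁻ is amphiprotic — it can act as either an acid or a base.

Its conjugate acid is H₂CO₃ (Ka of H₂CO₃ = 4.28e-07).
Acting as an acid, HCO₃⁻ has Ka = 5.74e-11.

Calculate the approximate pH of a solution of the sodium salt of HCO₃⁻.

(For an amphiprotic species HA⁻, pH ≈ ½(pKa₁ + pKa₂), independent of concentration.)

pKa₁ = -log(4.28e-07) = 6.37; pKa₂ = -log(5.74e-11) = 10.24. For an amphiprotic species, pH ≈ ½(pKa₁ + pKa₂) = ½(6.37 + 10.24) = 8.30.

pH = 8.30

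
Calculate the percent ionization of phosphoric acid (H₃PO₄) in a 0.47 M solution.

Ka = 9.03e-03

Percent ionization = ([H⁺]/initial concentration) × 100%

Using Ka equilibrium: x² + Ka×x - Ka×C = 0. Solving: [H⁺] = 6.0788e-02. Percent = (6.0788e-02/0.47) × 100

Percent ionization = 12.9%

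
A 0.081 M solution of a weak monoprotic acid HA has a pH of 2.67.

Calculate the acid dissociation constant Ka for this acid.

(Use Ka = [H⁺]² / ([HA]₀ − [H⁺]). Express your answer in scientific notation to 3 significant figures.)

[H⁺] = 10^(−pH) = 10^(−2.67) = 2.138e-03 M. For HA ⇌ H⁺ + A⁻, Ka = [H⁺][A⁻]/[HA] = [H⁺]² / ([HA]₀ − [H⁺]) = (2.138e-03)² / (0.081 − 2.138e-03) = 5.80e-05.

K_a = 5.80e-05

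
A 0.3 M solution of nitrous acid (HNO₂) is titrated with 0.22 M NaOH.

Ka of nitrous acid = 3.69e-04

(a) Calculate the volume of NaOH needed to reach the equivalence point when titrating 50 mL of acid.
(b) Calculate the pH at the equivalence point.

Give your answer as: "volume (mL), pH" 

moles acid = 0.3 × 50/1000 = 0.015 mol; V_base = moles/0.22 × 1000 = 68.2 mL. At equivalence only the conjugate base is present: [A⁻] = 0.015/0.118 = 1.2692e-01 M. Kb = Kw/Ka = 2.71e-11; [OH⁻] = √(Kb × [A⁻]) = 1.8546e-06; pOH = 5.73; pH = 14 - pOH = 8.27.

V = 68.2 mL, pH = 8.27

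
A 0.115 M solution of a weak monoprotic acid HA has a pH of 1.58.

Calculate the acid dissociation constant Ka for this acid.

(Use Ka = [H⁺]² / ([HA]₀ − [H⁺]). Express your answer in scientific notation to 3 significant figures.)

[H⁺] = 10^(−pH) = 10^(−1.58) = 2.630e-02 M. For HA ⇌ H⁺ + A⁻, Ka = [H⁺][A⁻]/[HA] = [H⁺]² / ([HA]₀ − [H⁺]) = (2.630e-02)² / (0.115 − 2.630e-02) = 7.80e-03.

K_a = 7.80e-03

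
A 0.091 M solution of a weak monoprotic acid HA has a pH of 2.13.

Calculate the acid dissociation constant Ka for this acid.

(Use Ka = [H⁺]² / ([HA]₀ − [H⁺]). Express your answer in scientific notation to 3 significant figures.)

[H⁺] = 10^(−pH) = 10^(−2.13) = 7.413e-03 M. For HA ⇌ H⁺ + A⁻, Ka = [H⁺][A⁻]/[HA] = [H⁺]² / ([HA]₀ − [H⁺]) = (7.413e-03)² / (0.091 − 7.413e-03) = 6.57e-04.

K_a = 6.57e-04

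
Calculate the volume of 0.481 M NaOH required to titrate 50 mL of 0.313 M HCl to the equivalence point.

At equivalence: moles acid = moles base. moles HCl = 0.313 × 50/1000 = 0.01565 mol. V_base = moles / 0.481 × 1000 = 32.5 mL.

V_{base} = 32.5 mL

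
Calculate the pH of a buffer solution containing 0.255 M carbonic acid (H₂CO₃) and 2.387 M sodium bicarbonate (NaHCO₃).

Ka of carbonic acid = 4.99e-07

pKa = -log(4.99e-07) = 6.30. pH = pKa + log([A⁻]/[HA]) = 6.30 + log(2.387/0.255)

pH = 7.27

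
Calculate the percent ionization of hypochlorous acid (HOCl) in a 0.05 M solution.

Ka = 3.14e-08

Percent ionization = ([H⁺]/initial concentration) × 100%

Using Ka equilibrium: x² + Ka×x - Ka×C = 0. Solving: [H⁺] = 3.9608e-05. Percent = (3.9608e-05/0.05) × 100

Percent ionization = 0.0792%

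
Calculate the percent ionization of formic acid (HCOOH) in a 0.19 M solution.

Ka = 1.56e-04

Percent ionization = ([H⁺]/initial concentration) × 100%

Using Ka equilibrium: x² + Ka×x - Ka×C = 0. Solving: [H⁺] = 5.3668e-03. Percent = (5.3668e-03/0.19) × 100

Percent ionization = 2.82%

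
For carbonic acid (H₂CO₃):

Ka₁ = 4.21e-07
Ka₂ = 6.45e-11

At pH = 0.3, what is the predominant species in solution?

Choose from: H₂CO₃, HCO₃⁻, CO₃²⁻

pKa₁ = 6.38, pKa₂ = 10.19. For a polyprotic acid the predominant species crosses at each pKa: below pKa_n the protonated form dominates, above it the deprotonated form does. At pH = 0.3, the predominant species is H₂CO₃.

H₂CO₃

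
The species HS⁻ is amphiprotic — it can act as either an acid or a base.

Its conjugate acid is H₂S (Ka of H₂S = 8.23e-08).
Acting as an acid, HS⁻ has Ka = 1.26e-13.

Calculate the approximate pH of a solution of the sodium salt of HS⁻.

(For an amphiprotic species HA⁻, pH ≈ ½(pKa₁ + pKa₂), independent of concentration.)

pKa₁ = -log(8.23e-08) = 7.08; pKa₂ = -log(1.26e-13) = 12.90. For an amphiprotic species, pH ≈ ½(pKa₁ + pKa₂) = ½(7.08 + 12.90) = 9.99.

pH = 9.99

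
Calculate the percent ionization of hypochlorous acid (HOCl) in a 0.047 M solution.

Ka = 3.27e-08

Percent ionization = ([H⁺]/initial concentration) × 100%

Using Ka equilibrium: x² + Ka×x - Ka×C = 0. Solving: [H⁺] = 3.9187e-05. Percent = (3.9187e-05/0.047) × 100

Percent ionization = 0.0834%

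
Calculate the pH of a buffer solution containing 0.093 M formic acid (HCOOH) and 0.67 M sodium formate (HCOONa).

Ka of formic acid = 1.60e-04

pKa = -log(1.60e-04) = 3.80. pH = pKa + log([A⁻]/[HA]) = 3.80 + log(0.67/0.093)

pH = 4.65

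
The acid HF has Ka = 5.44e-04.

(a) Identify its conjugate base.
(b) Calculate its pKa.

(a) The conjugate base is formed by removing one H⁺ from HF, giving F⁻. (b) pKa = -log(Ka) = -log(5.44e-04) = 3.26.

Conjugate base: F⁻; pK_a = 3.26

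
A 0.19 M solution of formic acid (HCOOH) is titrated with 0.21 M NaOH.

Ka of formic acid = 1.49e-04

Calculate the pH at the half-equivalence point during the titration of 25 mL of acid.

At half-equivalence [HA] = [A⁻], so Henderson-Hasselbalch gives pH = pKa = -log(1.49e-04) = 3.83.

pH = pKa = 3.83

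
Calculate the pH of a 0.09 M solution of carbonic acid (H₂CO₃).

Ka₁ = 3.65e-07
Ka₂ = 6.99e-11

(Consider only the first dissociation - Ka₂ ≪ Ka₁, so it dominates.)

First dissociation dominates. From Ka₁ = [H⁺][HA⁻]/[H₂A], x² + Ka₁·x − Ka₁·C = 0 with C = 0.09 M and Ka₁ = 3.65e-07. Solving: [H⁺] = (−Ka₁ + √(Ka₁² + 4·Ka₁·C)) / 2 = 1.8106e-04 M. pH = -log(1.8106e-04) = 3.74.

pH = 3.74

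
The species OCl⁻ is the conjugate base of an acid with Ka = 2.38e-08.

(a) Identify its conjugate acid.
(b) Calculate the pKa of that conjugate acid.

(a) The conjugate acid is formed by adding one H⁺ to OCl⁻, giving HOCl. (b) pKa = -log(Ka) = -log(2.38e-08) = 7.62.

Conjugate acid: HOCl; pK_a = 7.62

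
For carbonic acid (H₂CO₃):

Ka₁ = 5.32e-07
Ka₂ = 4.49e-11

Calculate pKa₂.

pKa₂ = -log(Ka₂) = -log(4.49e-11) = 10.35.

pK_{a2} = 10.35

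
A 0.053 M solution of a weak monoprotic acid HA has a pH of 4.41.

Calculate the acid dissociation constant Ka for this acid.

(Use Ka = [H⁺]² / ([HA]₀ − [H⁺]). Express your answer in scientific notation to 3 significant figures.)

[H⁺] = 10^(−pH) = 10^(−4.41) = 3.890e-05 M. For HA ⇌ H⁺ + A⁻, Ka = [H⁺][A⁻]/[HA] = [H⁺]² / ([HA]₀ − [H⁺]) = (3.890e-05)² / (0.053 − 3.890e-05) = 2.86e-08.

K_a = 2.86e-08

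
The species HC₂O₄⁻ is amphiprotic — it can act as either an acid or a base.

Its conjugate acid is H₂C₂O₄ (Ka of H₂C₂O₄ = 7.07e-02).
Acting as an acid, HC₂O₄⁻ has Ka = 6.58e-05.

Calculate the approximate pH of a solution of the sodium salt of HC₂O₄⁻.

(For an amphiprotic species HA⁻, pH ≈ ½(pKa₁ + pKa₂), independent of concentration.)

pKa₁ = -log(7.07e-02) = 1.15; pKa₂ = -log(6.58e-05) = 4.18. For an amphiprotic species, pH ≈ ½(pKa₁ + pKa₂) = ½(1.15 + 4.18) = 2.67.

pH = 2.67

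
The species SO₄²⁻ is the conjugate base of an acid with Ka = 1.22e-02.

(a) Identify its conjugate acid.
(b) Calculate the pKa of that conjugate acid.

(a) The conjugate acid is formed by adding one H⁺ to SO₄²⁻, giving HSO₄⁻. (b) pKa = -log(Ka) = -log(1.22e-02) = 1.91.

Conjugate acid: HSO₄⁻; pK_a = 1.91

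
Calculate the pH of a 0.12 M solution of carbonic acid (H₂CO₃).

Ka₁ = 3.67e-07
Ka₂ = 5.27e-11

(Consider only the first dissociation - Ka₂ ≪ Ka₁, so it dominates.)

First dissociation dominates. From Ka₁ = [H⁺][HA⁻]/[H₂A], x² + Ka₁·x − Ka₁·C = 0 with C = 0.12 M and Ka₁ = 3.67e-07. Solving: [H⁺] = (−Ka₁ + √(Ka₁² + 4·Ka₁·C)) / 2 = 2.0967e-04 M. pH = -log(2.0967e-04) = 3.68.

pH = 3.68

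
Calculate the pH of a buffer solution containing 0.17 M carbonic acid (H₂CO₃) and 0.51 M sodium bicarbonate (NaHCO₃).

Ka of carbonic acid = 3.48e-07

pKa = -log(3.48e-07) = 6.46. pH = pKa + log([A⁻]/[HA]) = 6.46 + log(0.51/0.17)

pH = 6.94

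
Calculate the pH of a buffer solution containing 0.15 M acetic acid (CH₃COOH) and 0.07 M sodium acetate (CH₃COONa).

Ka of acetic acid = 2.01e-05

pKa = -log(2.01e-05) = 4.70. pH = pKa + log([A⁻]/[HA]) = 4.70 + log(0.07/0.15)

pH = 4.37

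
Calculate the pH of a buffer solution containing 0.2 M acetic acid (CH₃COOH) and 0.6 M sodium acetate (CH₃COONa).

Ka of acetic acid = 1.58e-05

pKa = -log(1.58e-05) = 4.80. pH = pKa + log([A⁻]/[HA]) = 4.80 + log(0.6/0.2)

pH = 5.28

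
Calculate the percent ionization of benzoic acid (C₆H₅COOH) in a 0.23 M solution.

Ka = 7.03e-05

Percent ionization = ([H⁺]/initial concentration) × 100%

Using Ka equilibrium: x² + Ka×x - Ka×C = 0. Solving: [H⁺] = 3.9861e-03. Percent = (3.9861e-03/0.23) × 100

Percent ionization = 1.73%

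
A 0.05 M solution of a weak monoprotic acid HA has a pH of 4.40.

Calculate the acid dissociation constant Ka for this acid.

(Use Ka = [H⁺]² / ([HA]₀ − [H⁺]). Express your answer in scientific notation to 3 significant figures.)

[H⁺] = 10^(−pH) = 10^(−4.40) = 3.981e-05 M. For HA ⇌ H⁺ + A⁻, Ka = [H⁺][A⁻]/[HA] = [H⁺]² / ([HA]₀ − [H⁺]) = (3.981e-05)² / (0.05 − 3.981e-05) = 3.17e-08.

K_a = 3.17e-08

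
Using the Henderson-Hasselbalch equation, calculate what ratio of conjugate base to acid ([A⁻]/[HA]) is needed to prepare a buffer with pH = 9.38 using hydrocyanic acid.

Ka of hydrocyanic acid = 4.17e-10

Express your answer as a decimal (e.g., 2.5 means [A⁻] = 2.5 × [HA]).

pKa = -log(4.17e-10) = 9.3799. pH = pKa + log([A⁻]/[HA]), so log([A⁻]/[HA]) = pH − pKa = 9.38 − 9.3799 = 0.0001. [A⁻]/[HA] = 10^(0.0001) = 1.00

[A⁻]/[HA] = 1.00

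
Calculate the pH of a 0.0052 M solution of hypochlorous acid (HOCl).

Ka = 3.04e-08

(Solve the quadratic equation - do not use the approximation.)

x² + Ka×x - Ka×C = 0. Using quadratic formula: [H⁺] = 1.2558e-05

pH = 4.90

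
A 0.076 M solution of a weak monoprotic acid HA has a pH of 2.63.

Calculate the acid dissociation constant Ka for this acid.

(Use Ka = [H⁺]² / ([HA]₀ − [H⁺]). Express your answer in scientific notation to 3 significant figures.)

[H⁺] = 10^(−pH) = 10^(−2.63) = 2.344e-03 M. For HA ⇌ H⁺ + A⁻, Ka = [H⁺][A⁻]/[HA] = [H⁺]² / ([HA]₀ − [H⁺]) = (2.344e-03)² / (0.076 − 2.344e-03) = 7.46e-05.

K_a = 7.46e-05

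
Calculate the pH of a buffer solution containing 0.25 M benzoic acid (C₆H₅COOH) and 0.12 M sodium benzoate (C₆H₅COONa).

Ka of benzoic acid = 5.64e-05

pKa = -log(5.64e-05) = 4.25. pH = pKa + log([A⁻]/[HA]) = 4.25 + log(0.12/0.25)

pH = 3.93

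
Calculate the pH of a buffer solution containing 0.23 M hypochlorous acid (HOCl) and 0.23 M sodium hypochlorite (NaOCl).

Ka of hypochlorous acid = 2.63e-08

pKa = -log(2.63e-08) = 7.58. pH = pKa + log([A⁻]/[HA]) = 7.58 + log(0.23/0.23)

pH = 7.58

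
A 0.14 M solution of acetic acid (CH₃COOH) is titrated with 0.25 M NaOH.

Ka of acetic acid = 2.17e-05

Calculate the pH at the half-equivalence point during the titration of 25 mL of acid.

At half-equivalence [HA] = [A⁻], so Henderson-Hasselbalch gives pH = pKa = -log(2.17e-05) = 4.66.

pH = pKa = 4.66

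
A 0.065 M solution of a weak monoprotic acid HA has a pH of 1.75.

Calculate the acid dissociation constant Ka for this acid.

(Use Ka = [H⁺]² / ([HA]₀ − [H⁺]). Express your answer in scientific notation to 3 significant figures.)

[H⁺] = 10^(−pH) = 10^(−1.75) = 1.778e-02 M. For HA ⇌ H⁺ + A⁻, Ka = [H⁺][A⁻]/[HA] = [H⁺]² / ([HA]₀ − [H⁺]) = (1.778e-02)² / (0.065 − 1.778e-02) = 6.70e-03.

K_a = 6.70e-03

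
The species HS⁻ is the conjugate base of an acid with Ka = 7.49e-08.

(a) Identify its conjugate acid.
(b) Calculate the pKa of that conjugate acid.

(a) The conjugate acid is formed by adding one H⁺ to HS⁻, giving H₂S. (b) pKa = -log(Ka) = -log(7.49e-08) = 7.13.

Conjugate acid: H₂S; pK_a = 7.13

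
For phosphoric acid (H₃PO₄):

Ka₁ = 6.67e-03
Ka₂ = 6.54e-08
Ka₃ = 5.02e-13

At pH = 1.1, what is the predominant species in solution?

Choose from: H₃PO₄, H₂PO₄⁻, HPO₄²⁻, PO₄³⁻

pKa₁ = 2.18, pKa₂ = 7.18, pKa₃ = 12.30. For a polyprotic acid the predominant species crosses at each pKa: below pKa_n the protonated form dominates, above it the deprotonated form does. At pH = 1.1, the predominant species is H₃PO₄.

H₃PO₄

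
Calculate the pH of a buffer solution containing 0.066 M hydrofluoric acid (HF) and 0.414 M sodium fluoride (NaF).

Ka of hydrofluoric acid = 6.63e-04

pKa = -log(6.63e-04) = 3.18. pH = pKa + log([A⁻]/[HA]) = 3.18 + log(0.414/0.066)

pH = 3.98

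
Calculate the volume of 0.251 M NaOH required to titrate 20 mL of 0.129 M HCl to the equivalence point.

At equivalence: moles acid = moles base. moles HCl = 0.129 × 20/1000 = 0.00258 mol. V_base = moles / 0.251 × 1000 = 10.3 mL.

V_{base} = 10.3 mL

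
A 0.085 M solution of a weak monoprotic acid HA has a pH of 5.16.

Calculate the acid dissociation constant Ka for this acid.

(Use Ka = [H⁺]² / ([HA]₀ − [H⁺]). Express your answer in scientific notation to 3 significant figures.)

[H⁺] = 10^(−pH) = 10^(−5.16) = 6.918e-06 M. For HA ⇌ H⁺ + A⁻, Ka = [H⁺][A⁻]/[HA] = [H⁺]² / ([HA]₀ − [H⁺]) = (6.918e-06)² / (0.085 − 6.918e-06) = 5.63e-10.

K_a = 5.63e-10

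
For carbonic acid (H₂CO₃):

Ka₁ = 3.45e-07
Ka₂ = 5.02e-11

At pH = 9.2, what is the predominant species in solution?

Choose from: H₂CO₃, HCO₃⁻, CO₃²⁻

pKa₁ = 6.46, pKa₂ = 10.30. For a polyprotic acid the predominant species crosses at each pKa: below pKa_n the protonated form dominates, above it the deprotonated form does. At pH = 9.2, the predominant species is HCO₃⁻.

HCO₃⁻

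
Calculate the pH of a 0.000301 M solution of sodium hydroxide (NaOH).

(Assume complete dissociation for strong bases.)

[OH⁻] = 0.000301 M for strong base. pOH = -log[OH⁻] = 3.52, pH = 14 - pOH

pH = 10.48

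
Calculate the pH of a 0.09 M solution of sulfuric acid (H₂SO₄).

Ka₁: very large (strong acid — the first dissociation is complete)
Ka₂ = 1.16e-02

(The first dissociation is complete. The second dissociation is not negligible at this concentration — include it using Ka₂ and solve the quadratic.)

First dissociation is complete: [H⁺]₀ = [HSO₄⁻]₀ = C = 0.09 M. Second dissociation HSO₄⁻ ⇌ H⁺ + SO₄²⁻: let x = [SO₄²⁻]. Ka₂ = (C + x)·x / (C − x) = 1.16e-02 → x² + (C + Ka₂)·x − Ka₂·C = 0 → x² + 0.10160·x − 1.044e-03 = 0. x = (−0.10160 + √(0.10160² + 4 × 1.044e-03)) / 2 = 9.4050e-03 M. [H⁺] = C + x = 0.09 + 9.4050e-03 = 9.9405e-02 M. pH = -log(9.9405e-02) = 1.00.

pH = 1.00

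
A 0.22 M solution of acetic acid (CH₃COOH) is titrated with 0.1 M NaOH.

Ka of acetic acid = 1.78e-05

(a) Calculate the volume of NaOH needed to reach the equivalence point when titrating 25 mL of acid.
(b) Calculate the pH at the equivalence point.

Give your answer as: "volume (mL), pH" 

moles acid = 0.22 × 25/1000 = 0.0055 mol; V_base = moles/0.1 × 1000 = 55.0 mL. At equivalence only the conjugate base is present: [A⁻] = 0.0055/0.080 = 6.8750e-02 M. Kb = Kw/Ka = 5.62e-10; [OH⁻] = √(Kb × [A⁻]) = 6.2148e-06; pOH = 5.21; pH = 14 - pOH = 8.79.

V = 55.0 mL, pH = 8.79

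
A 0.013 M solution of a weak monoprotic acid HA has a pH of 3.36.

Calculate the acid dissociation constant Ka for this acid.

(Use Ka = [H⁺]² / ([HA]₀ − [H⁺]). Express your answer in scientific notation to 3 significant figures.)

[H⁺] = 10^(−pH) = 10^(−3.36) = 4.365e-04 M. For HA ⇌ H⁺ + A⁻, Ka = [H⁺][A⁻]/[HA] = [H⁺]² / ([HA]₀ − [H⁺]) = (4.365e-04)² / (0.013 − 4.365e-04) = 1.52e-05.

K_a = 1.52e-05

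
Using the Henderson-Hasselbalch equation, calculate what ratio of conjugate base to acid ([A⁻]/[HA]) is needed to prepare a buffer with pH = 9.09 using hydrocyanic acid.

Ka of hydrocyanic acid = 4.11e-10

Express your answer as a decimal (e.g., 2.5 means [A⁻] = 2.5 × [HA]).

pKa = -log(4.11e-10) = 9.3862. pH = pKa + log([A⁻]/[HA]), so log([A⁻]/[HA]) = pH − pKa = 9.09 − 9.3862 = -0.2962. [A⁻]/[HA] = 10^(-0.2962) = 0.506

[A⁻]/[HA] = 0.506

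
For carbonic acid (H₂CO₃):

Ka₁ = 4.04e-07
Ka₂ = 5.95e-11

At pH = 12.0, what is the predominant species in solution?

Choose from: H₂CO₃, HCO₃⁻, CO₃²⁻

pKa₁ = 6.39, pKa₂ = 10.23. For a polyprotic acid the predominant species crosses at each pKa: below pKa_n the protonated form dominates, above it the deprotonated form does. At pH = 12.0, the predominant species is CO₃²⁻.

CO₃²⁻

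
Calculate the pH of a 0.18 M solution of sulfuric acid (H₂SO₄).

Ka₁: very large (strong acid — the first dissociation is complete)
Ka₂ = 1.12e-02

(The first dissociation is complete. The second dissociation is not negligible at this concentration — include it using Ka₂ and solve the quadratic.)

First dissociation is complete: [H⁺]₀ = [HSO₄⁻]₀ = C = 0.18 M. Second dissociation HSO₄⁻ ⇌ H⁺ + SO₄²⁻: let x = [SO₄²⁻]. Ka₂ = (C + x)·x / (C − x) = 1.12e-02 → x² + (C + Ka₂)·x − Ka₂·C = 0 → x² + 0.19120·x − 2.016e-03 = 0. x = (−0.19120 + √(0.19120² + 4 × 2.016e-03)) / 2 = 1.0019e-02 M. [H⁺] = C + x = 0.18 + 1.0019e-02 = 1.9002e-01 M. pH = -log(1.9002e-01) = 0.72.

pH = 0.72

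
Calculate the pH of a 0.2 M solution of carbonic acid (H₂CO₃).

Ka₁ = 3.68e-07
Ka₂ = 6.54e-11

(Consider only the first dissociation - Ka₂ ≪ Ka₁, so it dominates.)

First dissociation dominates. From Ka₁ = [H⁺][HA⁻]/[H₂A], x² + Ka₁·x − Ka₁·C = 0 with C = 0.2 M and Ka₁ = 3.68e-07. Solving: [H⁺] = (−Ka₁ + √(Ka₁² + 4·Ka₁·C)) / 2 = 2.7111e-04 M. pH = -log(2.7111e-04) = 3.57.

pH = 3.57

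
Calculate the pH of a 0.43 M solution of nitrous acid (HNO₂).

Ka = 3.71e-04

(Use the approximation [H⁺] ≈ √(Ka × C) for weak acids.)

[H⁺] = √(Ka × C) = √(3.71e-04 × 0.43) = 1.2631e-02. pH = -log(1.2631e-02)

pH = 1.90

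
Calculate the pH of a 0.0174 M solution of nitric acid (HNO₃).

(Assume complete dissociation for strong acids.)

[H⁺] = 0.0174 M for strong acid. pH = -log[H⁺] = -log(0.0174)

pH = 1.76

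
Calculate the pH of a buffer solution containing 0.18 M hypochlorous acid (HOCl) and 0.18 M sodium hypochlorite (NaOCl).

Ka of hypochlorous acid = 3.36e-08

pKa = -log(3.36e-08) = 7.47. pH = pKa + log([A⁻]/[HA]) = 7.47 + log(0.18/0.18)

pH = 7.47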